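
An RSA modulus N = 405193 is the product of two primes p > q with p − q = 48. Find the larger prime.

Since p = q + 48, we have 405193 = q(q + 48), so q² + 48q − 405193 = 0.
Discriminant: 48² + 4·405193 = 2304 + 1620772 = 1623076; √1623076 = 1274.
q = (−48 + 1274)/2 = 613, and p = q + 48 = 661.
Check: 613 · 661 = 405193.

661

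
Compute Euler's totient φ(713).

660

Factor: 713 = 23 · 31.
φ(713) = (23−1) · (31−1) = 22 · 30 = 660.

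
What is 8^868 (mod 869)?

368

8^1 ≡ 8 (mod 869)
8^2 ≡ 8^2 = 64 ≡ 64 (mod 869)
8^4 ≡ 64^2 = 4096 ≡ 620 (mod 869)
8^8 ≡ 620^2 = 384400 ≡ 302 (mod 869)
8^16 ≡ 302^2 = 91204 ≡ 828 (mod 869)
8^32 ≡ 828^2 = 685584 ≡ 812 (mod 869)
8^64 ≡ 812^2 = 659344 ≡ 642 (mod 869)
8^128 ≡ 642^2 = 412164 ≡ 258 (mod 869)
8^256 ≡ 258^2 = 66564 ≡ 520 (mod 869)
8^512 ≡ 520^2 = 270400 ≡ 141 (mod 869)
868 = 512 + 256 + 64 + 32 + 4 in binary powers of 2.
So 8^868 ≡ 141 · 520 · 642 · 812 · 620 ≡ 368 (mod 869).
Since 368 ≠ 1, base 8 is a Fermat witness: 869 is composite.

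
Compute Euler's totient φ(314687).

Factor: 314687 = 17 · 107 · 173.
φ(314687) = (17−1) · (107−1) · (173−1) = 16 · 106 · 172 = 291712.

291712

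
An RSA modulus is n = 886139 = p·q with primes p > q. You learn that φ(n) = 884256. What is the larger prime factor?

977

φ(n) = (p−1)(q−1) = n − (p+q) + 1, so p + q = 886139 − 884256 + 1 = 1884.
p and q are the roots of t² − 1884t + 886139 = 0.
Discriminant: 1884² − 4·886139 = 3549456 − 3544556 = 4900; √4900 = 70.
q = (1884 − 70)/2 = 907, p = (1884 + 70)/2 = 977.
Check: 907 · 977 = 886139.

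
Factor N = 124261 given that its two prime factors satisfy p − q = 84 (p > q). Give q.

Since p = q + 84, we have 124261 = q(q + 84), so q² + 84q − 124261 = 0.
Discriminant: 84² + 4·124261 = 7056 + 497044 = 504100; √504100 = 710.
q = (−84 + 710)/2 = 313, and p = q + 84 = 397.
Check: 313 · 397 = 124261.

313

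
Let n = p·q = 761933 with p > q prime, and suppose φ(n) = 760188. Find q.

φ(n) = (p−1)(q−1) = n − (p+q) + 1, so p + q = 761933 − 760188 + 1 = 1746.
p and q are the roots of t² − 1746t + 761933 = 0.
Discriminant: 1746² − 4·761933 = 3048516 − 3047732 = 784; √784 = 28.
q = (1746 − 28)/2 = 859, p = (1746 + 28)/2 = 887.
Check: 859 · 887 = 761933.

859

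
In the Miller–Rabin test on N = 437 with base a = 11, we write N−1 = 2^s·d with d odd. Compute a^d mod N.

437 − 1 = 436 = 2^2 · 109, so d = 109.
11^1 ≡ 11 (mod 437)
11^2 ≡ 11^2 = 121 ≡ 121 (mod 437)
11^4 ≡ 121^2 = 14641 ≡ 220 (mod 437)
11^8 ≡ 220^2 = 48400 ≡ 330 (mod 437)
11^16 ≡ 330^2 = 108900 ≡ 87 (mod 437)
11^32 ≡ 87^2 = 7569 ≡ 140 (mod 437)
11^64 ≡ 140^2 = 19600 ≡ 372 (mod 437)
109 = 64 + 32 + 8 + 4 + 1 in binary powers of 2.
So 11^109 ≡ 372 · 140 · 330 · 220 · 11 ≡ 182 (mod 437).
Squaring chain: 182 → 349; never reaches −1, so base 11 is a Miller–Rabin witness that 437 is composite.

182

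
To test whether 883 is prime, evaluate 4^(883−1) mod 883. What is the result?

1

4^1 ≡ 4 (mod 883)
4^2 ≡ 4^2 = 16 ≡ 16 (mod 883)
4^4 ≡ 16^2 = 256 ≡ 256 (mod 883)
4^8 ≡ 256^2 = 65536 ≡ 194 (mod 883)
4^16 ≡ 194^2 = 37636 ≡ 550 (mod 883)
4^32 ≡ 550^2 = 302500 ≡ 514 (mod 883)
4^64 ≡ 514^2 = 264196 ≡ 179 (mod 883)
4^128 ≡ 179^2 = 32041 ≡ 253 (mod 883)
4^256 ≡ 253^2 = 64009 ≡ 433 (mod 883)
4^512 ≡ 433^2 = 187489 ≡ 293 (mod 883)
882 = 512 + 256 + 64 + 32 + 16 + 2 in binary powers of 2.
So 4^882 ≡ 293 · 433 · 179 · 514 · 550 · 16 ≡ 1 (mod 883).
Since the result is 1, base 4 gives no evidence that 883 is composite.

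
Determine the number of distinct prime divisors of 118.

118 = 2 · 59
118 = 2 · 59, which has 2 distinct prime factors.

2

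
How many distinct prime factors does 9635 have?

3

9635 = 5 · 1927
1927 = 41 · 47
9635 = 5 · 41 · 47, which has 3 distinct prime factors.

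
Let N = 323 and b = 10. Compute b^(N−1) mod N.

10^1 ≡ 10 (mod 323)
10^2 ≡ 10^2 = 100 ≡ 100 (mod 323)
10^4 ≡ 100^2 = 10000 ≡ 310 (mod 323)
10^8 ≡ 310^2 = 96100 ≡ 169 (mod 323)
10^16 ≡ 169^2 = 28561 ≡ 137 (mod 323)
10^32 ≡ 137^2 = 18769 ≡ 35 (mod 323)
10^64 ≡ 35^2 = 1225 ≡ 256 (mod 323)
10^128 ≡ 256^2 = 65536 ≡ 290 (mod 323)
10^256 ≡ 290^2 = 84100 ≡ 120 (mod 323)
322 = 256 + 64 + 2 in binary powers of 2.
So 10^322 ≡ 120 · 256 · 100 ≡ 270 (mod 323).
Since 270 ≠ 1, base 10 is a Fermat witness: 323 is composite.

270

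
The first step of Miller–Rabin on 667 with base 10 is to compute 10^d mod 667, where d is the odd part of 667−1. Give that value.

172

667 − 1 = 666 = 2^1 · 333, so d = 333.
10^1 ≡ 10 (mod 667)
10^2 ≡ 10^2 = 100 ≡ 100 (mod 667)
10^4 ≡ 100^2 = 10000 ≡ 662 (mod 667)
10^8 ≡ 662^2 = 438244 ≡ 25 (mod 667)
10^16 ≡ 25^2 = 625 ≡ 625 (mod 667)
10^32 ≡ 625^2 = 390625 ≡ 430 (mod 667)
10^64 ≡ 430^2 = 184900 ≡ 141 (mod 667)
10^128 ≡ 141^2 = 19881 ≡ 538 (mod 667)
10^256 ≡ 538^2 = 289444 ≡ 633 (mod 667)
333 = 256 + 64 + 8 + 4 + 1 in binary powers of 2.
So 10^333 ≡ 633 · 141 · 25 · 662 · 10 ≡ 172 (mod 667).
Squaring chain: 172; never reaches −1, so base 10 is a Miller–Rabin witness that 667 is composite.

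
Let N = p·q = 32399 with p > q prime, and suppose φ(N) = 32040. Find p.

φ(n) = (p−1)(q−1) = n − (p+q) + 1, so p + q = 32399 − 32040 + 1 = 360.
p and q are the roots of t² − 360t + 32399 = 0.
Discriminant: 360² − 4·32399 = 129600 − 129596 = 4; √4 = 2.
q = (360 − 2)/2 = 179, p = (360 + 2)/2 = 181.
Check: 179 · 181 = 32399.

181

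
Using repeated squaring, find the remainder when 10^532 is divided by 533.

10^1 ≡ 10 (mod 533)
10^2 ≡ 10^2 = 100 ≡ 100 (mod 533)
10^4 ≡ 100^2 = 10000 ≡ 406 (mod 533)
10^8 ≡ 406^2 = 164836 ≡ 139 (mod 533)
10^16 ≡ 139^2 = 19321 ≡ 133 (mod 533)
10^32 ≡ 133^2 = 17689 ≡ 100 (mod 533)
10^64 ≡ 100^2 = 10000 ≡ 406 (mod 533)
10^128 ≡ 406^2 = 164836 ≡ 139 (mod 533)
10^256 ≡ 139^2 = 19321 ≡ 133 (mod 533)
10^512 ≡ 133^2 = 17689 ≡ 100 (mod 533)
532 = 512 + 16 + 4 in binary powers of 2.
So 10^532 ≡ 100 · 133 · 406 ≡ 510 (mod 533).
Since 510 ≠ 1, base 10 is a Fermat witness: 533 is composite.

510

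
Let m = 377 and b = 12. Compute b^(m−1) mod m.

1

12^1 ≡ 12 (mod 377)
12^2 ≡ 12^2 = 144 ≡ 144 (mod 377)
12^4 ≡ 144^2 = 20736 ≡ 1 (mod 377)
12^8 ≡ 1^2 = 1 ≡ 1 (mod 377)
12^16 ≡ 1^2 = 1 ≡ 1 (mod 377)
12^32 ≡ 1^2 = 1 ≡ 1 (mod 377)
12^64 ≡ 1^2 = 1 ≡ 1 (mod 377)
12^128 ≡ 1^2 = 1 ≡ 1 (mod 377)
12^256 ≡ 1^2 = 1 ≡ 1 (mod 377)
376 = 256 + 64 + 32 + 16 + 8 in binary powers of 2.
So 12^376 ≡ 1 · 1 · 1 · 1 · 1 ≡ 1 (mod 377).
Since the result is 1, base 12 gives no evidence that 377 is composite.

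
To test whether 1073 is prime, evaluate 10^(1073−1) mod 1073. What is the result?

10^1 ≡ 10 (mod 1073)
10^2 ≡ 10^2 = 100 ≡ 100 (mod 1073)
10^4 ≡ 100^2 = 10000 ≡ 343 (mod 1073)
10^8 ≡ 343^2 = 117649 ≡ 692 (mod 1073)
10^16 ≡ 692^2 = 478864 ≡ 306 (mod 1073)
10^32 ≡ 306^2 = 93636 ≡ 285 (mod 1073)
10^64 ≡ 285^2 = 81225 ≡ 750 (mod 1073)
10^128 ≡ 750^2 = 562500 ≡ 248 (mod 1073)
10^256 ≡ 248^2 = 61504 ≡ 343 (mod 1073)
10^512 ≡ 343^2 = 117649 ≡ 692 (mod 1073)
10^1024 ≡ 692^2 = 478864 ≡ 306 (mod 1073)
1072 = 1024 + 32 + 16 in binary powers of 2.
So 10^1072 ≡ 306 · 285 · 306 ≡ 750 (mod 1073).
Since 750 ≠ 1, base 10 is a Fermat witness: 1073 is composite.

750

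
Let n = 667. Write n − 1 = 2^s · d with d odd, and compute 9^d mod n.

667 − 1 = 666 = 2^1 · 333, so d = 333.
9^1 ≡ 9 (mod 667)
9^2 ≡ 9^2 = 81 ≡ 81 (mod 667)
9^4 ≡ 81^2 = 6561 ≡ 558 (mod 667)
9^8 ≡ 558^2 = 311364 ≡ 542 (mod 667)
9^16 ≡ 542^2 = 293764 ≡ 284 (mod 667)
9^32 ≡ 284^2 = 80656 ≡ 616 (mod 667)
9^64 ≡ 616^2 = 379456 ≡ 600 (mod 667)
9^128 ≡ 600^2 = 360000 ≡ 487 (mod 667)
9^256 ≡ 487^2 = 237169 ≡ 384 (mod 667)
333 = 256 + 64 + 8 + 4 + 1 in binary powers of 2.
So 9^333 ≡ 384 · 600 · 542 · 558 · 9 ≡ 660 (mod 667).
Squaring chain: 660; never reaches −1, so base 9 is a Miller–Rabin witness that 667 is composite.

660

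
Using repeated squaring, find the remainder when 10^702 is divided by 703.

1

10^1 ≡ 10 (mod 703)
10^2 ≡ 10^2 = 100 ≡ 100 (mod 703)
10^4 ≡ 100^2 = 10000 ≡ 158 (mod 703)
10^8 ≡ 158^2 = 24964 ≡ 359 (mod 703)
10^16 ≡ 359^2 = 128881 ≡ 232 (mod 703)
10^32 ≡ 232^2 = 53824 ≡ 396 (mod 703)
10^64 ≡ 396^2 = 156816 ≡ 47 (mod 703)
10^128 ≡ 47^2 = 2209 ≡ 100 (mod 703)
10^256 ≡ 100^2 = 10000 ≡ 158 (mod 703)
10^512 ≡ 158^2 = 24964 ≡ 359 (mod 703)
702 = 512 + 128 + 32 + 16 + 8 + 4 + 2 in binary powers of 2.
So 10^702 ≡ 359 · 100 · 396 · 232 · 359 · 158 · 100 ≡ 1 (mod 703).
Since the result is 1, base 10 gives no evidence that 703 is composite.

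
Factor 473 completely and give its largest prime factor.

43

473 = 11 · 43
43 is prime.
So 473 = 11 · 43; the largest prime factor is 43.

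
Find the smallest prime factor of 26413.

61

26413 is odd.
Digit sum 16, not divisible by 3.
Ends in 3: not divisible by 5.
7: 26413 = 7·3773 + 2
11: 26413 = 11·2401 + 2
13: 26413 = 13·2031 + 10
17: 26413 = 17·1553 + 12
19: 26413 = 19·1390 + 3
23: 26413 = 23·1148 + 9
29: 26413 = 29·910 + 23
31: 26413 = 31·852 + 1
37: 26413 = 37·713 + 32
41: 26413 = 41·644 + 9
43: 26413 = 43·614 + 11
47: 26413 = 47·561 + 46
53: 26413 = 53·498 + 19
59: 26413 = 59·447 + 40
61: 26413 = 61·433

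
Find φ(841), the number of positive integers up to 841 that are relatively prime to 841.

812

Factor: 841 = 29^2.
φ(841) = 29^1·(29−1) = 812.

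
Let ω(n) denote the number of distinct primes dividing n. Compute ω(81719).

4

81719 = 11 · 7429
7429 = 17 · 437
437 = 19 · 23
81719 = 11 · 17 · 19 · 23, which has 4 distinct prime factors.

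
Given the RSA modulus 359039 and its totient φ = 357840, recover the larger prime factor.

631

φ(n) = (p−1)(q−1) = n − (p+q) + 1, so p + q = 359039 − 357840 + 1 = 1200.
p and q are the roots of t² − 1200t + 359039 = 0.
Discriminant: 1200² − 4·359039 = 1440000 − 1436156 = 3844; √3844 = 62.
q = (1200 − 62)/2 = 569, p = (1200 + 62)/2 = 631.
Check: 569 · 631 = 359039.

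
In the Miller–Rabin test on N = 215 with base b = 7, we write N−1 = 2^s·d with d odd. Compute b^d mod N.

215 − 1 = 214 = 2^1 · 107, so d = 107.
7^1 ≡ 7 (mod 215)
7^2 ≡ 7^2 = 49 ≡ 49 (mod 215)
7^4 ≡ 49^2 = 2401 ≡ 36 (mod 215)
7^8 ≡ 36^2 = 1296 ≡ 6 (mod 215)
7^16 ≡ 6^2 = 36 ≡ 36 (mod 215)
7^32 ≡ 36^2 = 1296 ≡ 6 (mod 215)
7^64 ≡ 6^2 = 36 ≡ 36 (mod 215)
107 = 64 + 32 + 8 + 2 + 1 in binary powers of 2.
So 7^107 ≡ 36 · 6 · 6 · 49 · 7 ≡ 123 (mod 215).
Squaring chain: 123; never reaches −1, so base 7 is a Miller–Rabin witness that 215 is composite.

123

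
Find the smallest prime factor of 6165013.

6165013 is odd.
Digit sum 22, not divisible by 3.
Ends in 3: not divisible by 5.
7: 6165013 = 7·880716 + 1
11: 6165013 = 11·560455 + 8
13: 6165013 = 13·474231 + 10
17: 6165013 = 17·362647 + 14
19: 6165013 = 19·324474 + 7
23: 6165013 = 23·268044 + 1
29: 6165013 = 29·212586 + 19
31: 6165013 = 31·198871 + 12
37: 6165013 = 37·166621 + 36
41: 6165013 = 41·150366 + 7
43: 6165013 = 43·143372 + 17
47: 6165013 = 47·131170 + 23
53: 6165013 = 53·116321

53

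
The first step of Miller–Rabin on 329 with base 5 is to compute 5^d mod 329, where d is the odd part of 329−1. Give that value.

45

329 − 1 = 328 = 2^3 · 41, so d = 41.
5^1 ≡ 5 (mod 329)
5^2 ≡ 5^2 = 25 ≡ 25 (mod 329)
5^4 ≡ 25^2 = 625 ≡ 296 (mod 329)
5^8 ≡ 296^2 = 87616 ≡ 102 (mod 329)
5^16 ≡ 102^2 = 10404 ≡ 205 (mod 329)
5^32 ≡ 205^2 = 42025 ≡ 242 (mod 329)
41 = 32 + 8 + 1 in binary powers of 2.
So 5^41 ≡ 242 · 102 · 5 ≡ 45 (mod 329).
Squaring chain: 45 → 51 → 298; never reaches −1, so base 5 is a Miller–Rabin witness that 329 is composite.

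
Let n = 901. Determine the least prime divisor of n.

17

901 is odd.
Digit sum 10, not divisible by 3.
Ends in 1: not divisible by 5.
7: 901 = 7·128 + 5
11: 901 = 11·81 + 10
13: 901 = 13·69 + 4
17: 901 = 17·53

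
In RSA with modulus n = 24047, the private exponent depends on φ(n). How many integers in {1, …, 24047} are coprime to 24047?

Factor: 24047 = 139 · 173.
φ(24047) = (139−1) · (173−1) = 138 · 172 = 23736.

23736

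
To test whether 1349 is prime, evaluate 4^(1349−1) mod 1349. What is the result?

215

4^1 ≡ 4 (mod 1349)
4^2 ≡ 4^2 = 16 ≡ 16 (mod 1349)
4^4 ≡ 16^2 = 256 ≡ 256 (mod 1349)
4^8 ≡ 256^2 = 65536 ≡ 784 (mod 1349)
4^16 ≡ 784^2 = 614656 ≡ 861 (mod 1349)
4^32 ≡ 861^2 = 741321 ≡ 720 (mod 1349)
4^64 ≡ 720^2 = 518400 ≡ 384 (mod 1349)
4^128 ≡ 384^2 = 147456 ≡ 415 (mod 1349)
4^256 ≡ 415^2 = 172225 ≡ 902 (mod 1349)
4^512 ≡ 902^2 = 813604 ≡ 157 (mod 1349)
4^1024 ≡ 157^2 = 24649 ≡ 367 (mod 1349)
1348 = 1024 + 256 + 64 + 4 in binary powers of 2.
So 4^1348 ≡ 367 · 902 · 384 · 256 ≡ 215 (mod 1349).
Since 215 ≠ 1, base 4 is a Fermat witness: 1349 is composite.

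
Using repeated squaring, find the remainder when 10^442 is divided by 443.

10^1 ≡ 10 (mod 443)
10^2 ≡ 10^2 = 100 ≡ 100 (mod 443)
10^4 ≡ 100^2 = 10000 ≡ 254 (mod 443)
10^8 ≡ 254^2 = 64516 ≡ 281 (mod 443)
10^16 ≡ 281^2 = 78961 ≡ 107 (mod 443)
10^32 ≡ 107^2 = 11449 ≡ 374 (mod 443)
10^64 ≡ 374^2 = 139876 ≡ 331 (mod 443)
10^128 ≡ 331^2 = 109561 ≡ 140 (mod 443)
10^256 ≡ 140^2 = 19600 ≡ 108 (mod 443)
442 = 256 + 128 + 32 + 16 + 8 + 2 in binary powers of 2.
So 10^442 ≡ 108 · 140 · 374 · 107 · 281 · 100 ≡ 1 (mod 443).
Since the result is 1, base 10 gives no evidence that 443 is composite.

1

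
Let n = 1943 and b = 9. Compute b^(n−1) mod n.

1069

9^1 ≡ 9 (mod 1943)
9^2 ≡ 9^2 = 81 ≡ 81 (mod 1943)
9^4 ≡ 81^2 = 6561 ≡ 732 (mod 1943)
9^8 ≡ 732^2 = 535824 ≡ 1499 (mod 1943)
9^16 ≡ 1499^2 = 2247001 ≡ 893 (mod 1943)
9^32 ≡ 893^2 = 797449 ≡ 819 (mod 1943)
9^64 ≡ 819^2 = 670761 ≡ 426 (mod 1943)
9^128 ≡ 426^2 = 181476 ≡ 777 (mod 1943)
9^256 ≡ 777^2 = 603729 ≡ 1399 (mod 1943)
9^512 ≡ 1399^2 = 1957201 ≡ 600 (mod 1943)
9^1024 ≡ 600^2 = 360000 ≡ 545 (mod 1943)
1942 = 1024 + 512 + 256 + 128 + 16 + 4 + 2 in binary powers of 2.
So 9^1942 ≡ 545 · 600 · 1399 · 777 · 893 · 732 · 81 ≡ 1069 (mod 1943).
Since 1069 ≠ 1, base 9 is a Fermat witness: 1943 is composite.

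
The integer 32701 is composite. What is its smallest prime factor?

32701 is odd.
Digit sum 13, not divisible by 3.
Ends in 1: not divisible by 5.
7: 32701 = 7·4671 + 4
11: 32701 = 11·2972 + 9
13: 32701 = 13·2515 + 6
17: 32701 = 17·1923 + 10
19: 32701 = 19·1721 + 2
23: 32701 = 23·1421 + 18
29: 32701 = 29·1127 + 18
31: 32701 = 31·1054 + 27
37: 32701 = 37·883 + 30
41: 32701 = 41·797 + 24
43: 32701 = 43·760 + 21
47: 32701 = 47·695 + 36
53: 32701 = 53·617

53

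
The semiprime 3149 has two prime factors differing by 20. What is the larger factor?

67

Since p = q + 20, we have 3149 = q(q + 20), so q² + 20q − 3149 = 0.
Discriminant: 20² + 4·3149 = 400 + 12596 = 12996; √12996 = 114.
q = (−20 + 114)/2 = 47, and p = q + 20 = 67.
Check: 47 · 67 = 3149.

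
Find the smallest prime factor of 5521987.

59

5521987 is odd.
Digit sum 37, not divisible by 3.
Ends in 7: not divisible by 5.
7: 5521987 = 7·788855 + 2
11: 5521987 = 11·501998 + 9
13: 5521987 = 13·424768 + 3
17: 5521987 = 17·324822 + 13
19: 5521987 = 19·290630 + 17
23: 5521987 = 23·240086 + 9
29: 5521987 = 29·190413 + 10
31: 5521987 = 31·178128 + 19
37: 5521987 = 37·149242 + 33
41: 5521987 = 41·134682 + 25
43: 5521987 = 43·128418 + 13
47: 5521987 = 47·117489 + 4
53: 5521987 = 53·104188 + 23
59: 5521987 = 59·93593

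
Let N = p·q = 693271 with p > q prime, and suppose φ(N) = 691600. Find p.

911

φ(n) = (p−1)(q−1) = n − (p+q) + 1, so p + q = 693271 − 691600 + 1 = 1672.
p and q are the roots of t² − 1672t + 693271 = 0.
Discriminant: 1672² − 4·693271 = 2795584 − 2773084 = 22500; √22500 = 150.
q = (1672 − 150)/2 = 761, p = (1672 + 150)/2 = 911.
Check: 761 · 911 = 693271.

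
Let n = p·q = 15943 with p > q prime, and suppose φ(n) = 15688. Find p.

φ(n) = (p−1)(q−1) = n − (p+q) + 1, so p + q = 15943 − 15688 + 1 = 256.
p and q are the roots of t² − 256t + 15943 = 0.
Discriminant: 256² − 4·15943 = 65536 − 63772 = 1764; √1764 = 42.
q = (256 − 42)/2 = 107, p = (256 + 42)/2 = 149.
Check: 107 · 149 = 15943.

149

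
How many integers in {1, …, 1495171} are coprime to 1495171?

1451520

Factor: 1495171 = 61 · 127 · 193.
φ(1495171) = (61−1) · (127−1) · (193−1) = 60 · 126 · 192 = 1451520.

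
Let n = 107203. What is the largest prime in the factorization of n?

79

107203 = 23 · 4661
4661 = 59 · 79
79 is prime.
So 107203 = 23 · 59 · 79; the largest prime factor is 79.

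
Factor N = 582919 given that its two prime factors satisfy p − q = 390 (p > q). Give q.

Since p = q + 390, we have 582919 = q(q + 390), so q² + 390q − 582919 = 0.
Discriminant: 390² + 4·582919 = 152100 + 2331676 = 2483776; √2483776 = 1576.
q = (−390 + 1576)/2 = 593, and p = q + 390 = 983.
Check: 593 · 983 = 582919.

593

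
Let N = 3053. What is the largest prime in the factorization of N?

71

3053 = 43 · 71
71 is prime.
So 3053 = 43 · 71; the largest prime factor is 71.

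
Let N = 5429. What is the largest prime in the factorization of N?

89

5429 = 61 · 89
89 is prime.
So 5429 = 61 · 89; the largest prime factor is 89.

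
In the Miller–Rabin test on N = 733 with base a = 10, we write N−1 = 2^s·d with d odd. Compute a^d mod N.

1

733 − 1 = 732 = 2^2 · 183, so d = 183.
10^1 ≡ 10 (mod 733)
10^2 ≡ 10^2 = 100 ≡ 100 (mod 733)
10^4 ≡ 100^2 = 10000 ≡ 471 (mod 733)
10^8 ≡ 471^2 = 221841 ≡ 475 (mod 733)
10^16 ≡ 475^2 = 225625 ≡ 594 (mod 733)
10^32 ≡ 594^2 = 352836 ≡ 263 (mod 733)
10^64 ≡ 263^2 = 69169 ≡ 267 (mod 733)
10^128 ≡ 267^2 = 71289 ≡ 188 (mod 733)
183 = 128 + 32 + 16 + 4 + 2 + 1 in binary powers of 2.
So 10^183 ≡ 188 · 263 · 594 · 471 · 100 · 10 ≡ 1 (mod 733).
Since 10^d ≡ 1 (mod 733), base 10 does not prove 733 composite.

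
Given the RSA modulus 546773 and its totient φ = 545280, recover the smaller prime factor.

641

φ(n) = (p−1)(q−1) = n − (p+q) + 1, so p + q = 546773 − 545280 + 1 = 1494.
p and q are the roots of t² − 1494t + 546773 = 0.
Discriminant: 1494² − 4·546773 = 2232036 − 2187092 = 44944; √44944 = 212.
q = (1494 − 212)/2 = 641, p = (1494 + 212)/2 = 853.
Check: 641 · 853 = 546773.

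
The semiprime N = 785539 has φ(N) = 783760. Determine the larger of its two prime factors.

971

φ(n) = (p−1)(q−1) = n − (p+q) + 1, so p + q = 785539 − 783760 + 1 = 1780.
p and q are the roots of t² − 1780t + 785539 = 0.
Discriminant: 1780² − 4·785539 = 3168400 − 3142156 = 26244; √26244 = 162.
q = (1780 − 162)/2 = 809, p = (1780 + 162)/2 = 971.
Check: 809 · 971 = 785539.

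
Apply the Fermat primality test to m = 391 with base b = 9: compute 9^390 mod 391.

9^1 ≡ 9 (mod 391)
9^2 ≡ 9^2 = 81 ≡ 81 (mod 391)
9^4 ≡ 81^2 = 6561 ≡ 305 (mod 391)
9^8 ≡ 305^2 = 93025 ≡ 358 (mod 391)
9^16 ≡ 358^2 = 128164 ≡ 307 (mod 391)
9^32 ≡ 307^2 = 94249 ≡ 18 (mod 391)
9^64 ≡ 18^2 = 324 ≡ 324 (mod 391)
9^128 ≡ 324^2 = 104976 ≡ 188 (mod 391)
9^256 ≡ 188^2 = 35344 ≡ 154 (mod 391)
390 = 256 + 128 + 4 + 2 in binary powers of 2.
So 9^390 ≡ 154 · 188 · 305 · 81 ≡ 123 (mod 391).
Since 123 ≠ 1, base 9 is a Fermat witness: 391 is composite.

123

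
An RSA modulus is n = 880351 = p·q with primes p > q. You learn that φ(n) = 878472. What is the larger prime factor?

φ(n) = (p−1)(q−1) = n − (p+q) + 1, so p + q = 880351 − 878472 + 1 = 1880.
p and q are the roots of t² − 1880t + 880351 = 0.
Discriminant: 1880² − 4·880351 = 3534400 − 3521404 = 12996; √12996 = 114.
q = (1880 − 114)/2 = 883, p = (1880 + 114)/2 = 997.
Check: 883 · 997 = 880351.

997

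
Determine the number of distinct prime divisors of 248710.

248710 = 2 · 124355
124355 = 5 · 24871
24871 = 7 · 3553
3553 = 11 · 323
323 = 17 · 19
248710 = 2 · 5 · 7 · 11 · 17 · 19, which has 6 distinct prime factors.

6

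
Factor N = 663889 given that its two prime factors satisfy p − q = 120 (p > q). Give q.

757

Since p = q + 120, we have 663889 = q(q + 120), so q² + 120q − 663889 = 0.
Discriminant: 120² + 4·663889 = 14400 + 2655556 = 2669956; √2669956 = 1634.
q = (−120 + 1634)/2 = 757, and p = q + 120 = 877.
Check: 757 · 877 = 663889.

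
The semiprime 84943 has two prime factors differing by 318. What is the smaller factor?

173

Since p = q + 318, we have 84943 = q(q + 318), so q² + 318q − 84943 = 0.
Discriminant: 318² + 4·84943 = 101124 + 339772 = 440896; √440896 = 664.
q = (−318 + 664)/2 = 173, and p = q + 318 = 491.
Check: 173 · 491 = 84943.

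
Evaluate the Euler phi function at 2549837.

2493504

Factor: 2549837 = 109 · 149 · 157.
φ(2549837) = (109−1) · (149−1) · (157−1) = 108 · 148 · 156 = 2493504.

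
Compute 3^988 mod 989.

3^1 ≡ 3 (mod 989)
3^2 ≡ 3^2 = 9 ≡ 9 (mod 989)
3^4 ≡ 9^2 = 81 ≡ 81 (mod 989)
3^8 ≡ 81^2 = 6561 ≡ 627 (mod 989)
3^16 ≡ 627^2 = 393129 ≡ 496 (mod 989)
3^32 ≡ 496^2 = 246016 ≡ 744 (mod 989)
3^64 ≡ 744^2 = 553536 ≡ 685 (mod 989)
3^128 ≡ 685^2 = 469225 ≡ 439 (mod 989)
3^256 ≡ 439^2 = 192721 ≡ 855 (mod 989)
3^512 ≡ 855^2 = 731025 ≡ 154 (mod 989)
988 = 512 + 256 + 128 + 64 + 16 + 8 + 4 in binary powers of 2.
So 3^988 ≡ 154 · 855 · 439 · 685 · 496 · 627 · 81 ≡ 685 (mod 989).
Since 685 ≠ 1, base 3 is a Fermat witness: 989 is composite.

685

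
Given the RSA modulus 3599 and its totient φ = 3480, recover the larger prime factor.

φ(n) = (p−1)(q−1) = n − (p+q) + 1, so p + q = 3599 − 3480 + 1 = 120.
p and q are the roots of t² − 120t + 3599 = 0.
Discriminant: 120² − 4·3599 = 14400 − 14396 = 4; √4 = 2.
q = (120 − 2)/2 = 59, p = (120 + 2)/2 = 61.
Check: 59 · 61 = 3599.

61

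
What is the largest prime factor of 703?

703 = 19 · 37
37 is prime.
So 703 = 19 · 37; the largest prime factor is 37.

37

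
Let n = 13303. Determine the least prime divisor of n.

13303 is odd.
Digit sum 10, not divisible by 3.
Ends in 3: not divisible by 5.
7: 13303 = 7·1900 + 3
11: 13303 = 11·1209 + 4
13: 13303 = 13·1023 + 4
17: 13303 = 17·782 + 9
19: 13303 = 19·700 + 3
23: 13303 = 23·578 + 9
29: 13303 = 29·458 + 21
31: 13303 = 31·429 + 4
37: 13303 = 37·359 + 20
41: 13303 = 41·324 + 19
43: 13303 = 43·309 + 16
47: 13303 = 47·283 + 2
53: 13303 = 53·251

53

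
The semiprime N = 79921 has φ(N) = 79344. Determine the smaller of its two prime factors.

φ(n) = (p−1)(q−1) = n − (p+q) + 1, so p + q = 79921 − 79344 + 1 = 578.
p and q are the roots of t² − 578t + 79921 = 0.
Discriminant: 578² − 4·79921 = 334084 − 319684 = 14400; √14400 = 120.
q = (578 − 120)/2 = 229, p = (578 + 120)/2 = 349.
Check: 229 · 349 = 79921.

229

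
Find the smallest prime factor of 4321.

4321 is odd.
Digit sum 10, not divisible by 3.
Ends in 1: not divisible by 5.
7: 4321 = 7·617 + 2
11: 4321 = 11·392 + 9
13: 4321 = 13·332 + 5
17: 4321 = 17·254 + 3
19: 4321 = 19·227 + 8
23: 4321 = 23·187 + 20
29: 4321 = 29·149

29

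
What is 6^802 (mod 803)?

6^1 ≡ 6 (mod 803)
6^2 ≡ 6^2 = 36 ≡ 36 (mod 803)
6^4 ≡ 36^2 = 1296 ≡ 493 (mod 803)
6^8 ≡ 493^2 = 243049 ≡ 543 (mod 803)
6^16 ≡ 543^2 = 294849 ≡ 148 (mod 803)
6^32 ≡ 148^2 = 21904 ≡ 223 (mod 803)
6^64 ≡ 223^2 = 49729 ≡ 746 (mod 803)
6^128 ≡ 746^2 = 556516 ≡ 37 (mod 803)
6^256 ≡ 37^2 = 1369 ≡ 566 (mod 803)
6^512 ≡ 566^2 = 320356 ≡ 762 (mod 803)
802 = 512 + 256 + 32 + 2 in binary powers of 2.
So 6^802 ≡ 762 · 566 · 223 · 36 ≡ 641 (mod 803).
Since 641 ≠ 1, base 6 is a Fermat witness: 803 is composite.

641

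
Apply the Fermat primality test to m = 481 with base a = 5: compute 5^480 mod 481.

417

5^1 ≡ 5 (mod 481)
5^2 ≡ 5^2 = 25 ≡ 25 (mod 481)
5^4 ≡ 25^2 = 625 ≡ 144 (mod 481)
5^8 ≡ 144^2 = 20736 ≡ 53 (mod 481)
5^16 ≡ 53^2 = 2809 ≡ 404 (mod 481)
5^32 ≡ 404^2 = 163216 ≡ 157 (mod 481)
5^64 ≡ 157^2 = 24649 ≡ 118 (mod 481)
5^128 ≡ 118^2 = 13924 ≡ 456 (mod 481)
5^256 ≡ 456^2 = 207936 ≡ 144 (mod 481)
480 = 256 + 128 + 64 + 32 in binary powers of 2.
So 5^480 ≡ 144 · 456 · 118 · 157 ≡ 417 (mod 481).
Since 417 ≠ 1, base 5 is a Fermat witness: 481 is composite.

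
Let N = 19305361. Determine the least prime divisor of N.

19305361 is odd.
Digit sum 28, not divisible by 3.
Ends in 1: not divisible by 5.
7: 19305361 = 7·2757908 + 5
11: 19305361 = 11·1755032 + 9
13: 19305361 = 13·1485027 + 10
17: 19305361 = 17·1135609 + 8
19: 19305361 = 19·1016071 + 12
23: 19305361 = 23·839363 + 12
29: 19305361 = 29·665702 + 3
31: 19305361 = 31·622753 + 18
37: 19305361 = 37·521766 + 19
41: 19305361 = 41·470862 + 19
43: 19305361 = 43·448961 + 38
47: 19305361 = 47·410752 + 17
53: 19305361 = 53·364252 + 5
59: 19305361 = 59·327209 + 30
61: 19305361 = 61·316481 + 20
67: 19305361 = 67·288139 + 48
71: 19305361 = 71·271906 + 35
73: 19305361 = 73·264457

73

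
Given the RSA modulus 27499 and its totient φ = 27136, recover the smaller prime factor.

107

φ(n) = (p−1)(q−1) = n − (p+q) + 1, so p + q = 27499 − 27136 + 1 = 364.
p and q are the roots of t² − 364t + 27499 = 0.
Discriminant: 364² − 4·27499 = 132496 − 109996 = 22500; √22500 = 150.
q = (364 − 150)/2 = 107, p = (364 + 150)/2 = 257.
Check: 107 · 257 = 27499.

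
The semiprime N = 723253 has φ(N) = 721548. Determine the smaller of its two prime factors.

787

φ(n) = (p−1)(q−1) = n − (p+q) + 1, so p + q = 723253 − 721548 + 1 = 1706.
p and q are the roots of t² − 1706t + 723253 = 0.
Discriminant: 1706² − 4·723253 = 2910436 − 2893012 = 17424; √17424 = 132.
q = (1706 − 132)/2 = 787, p = (1706 + 132)/2 = 919.
Check: 787 · 919 = 723253.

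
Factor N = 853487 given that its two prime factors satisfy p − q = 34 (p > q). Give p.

Since p = q + 34, we have 853487 = q(q + 34), so q² + 34q − 853487 = 0.
Discriminant: 34² + 4·853487 = 1156 + 3413948 = 3415104; √3415104 = 1848.
q = (−34 + 1848)/2 = 907, and p = q + 34 = 941.
Check: 907 · 941 = 853487.

941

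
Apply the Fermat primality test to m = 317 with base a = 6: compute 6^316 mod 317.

6^1 ≡ 6 (mod 317)
6^2 ≡ 6^2 = 36 ≡ 36 (mod 317)
6^4 ≡ 36^2 = 1296 ≡ 28 (mod 317)
6^8 ≡ 28^2 = 784 ≡ 150 (mod 317)
6^16 ≡ 150^2 = 22500 ≡ 310 (mod 317)
6^32 ≡ 310^2 = 96100 ≡ 49 (mod 317)
6^64 ≡ 49^2 = 2401 ≡ 182 (mod 317)
6^128 ≡ 182^2 = 33124 ≡ 156 (mod 317)
6^256 ≡ 156^2 = 24336 ≡ 244 (mod 317)
316 = 256 + 32 + 16 + 8 + 4 in binary powers of 2.
So 6^316 ≡ 244 · 49 · 310 · 150 · 28 ≡ 1 (mod 317).
Since the result is 1, base 6 gives no evidence that 317 is composite.

1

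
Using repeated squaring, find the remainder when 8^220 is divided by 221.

118

8^1 ≡ 8 (mod 221)
8^2 ≡ 8^2 = 64 ≡ 64 (mod 221)
8^4 ≡ 64^2 = 4096 ≡ 118 (mod 221)
8^8 ≡ 118^2 = 13924 ≡ 1 (mod 221)
8^16 ≡ 1^2 = 1 ≡ 1 (mod 221)
8^32 ≡ 1^2 = 1 ≡ 1 (mod 221)
8^64 ≡ 1^2 = 1 ≡ 1 (mod 221)
8^128 ≡ 1^2 = 1 ≡ 1 (mod 221)
220 = 128 + 64 + 16 + 8 + 4 in binary powers of 2.
So 8^220 ≡ 1 · 1 · 1 · 1 · 118 ≡ 118 (mod 221).
Since 118 ≠ 1, base 8 is a Fermat witness: 221 is composite.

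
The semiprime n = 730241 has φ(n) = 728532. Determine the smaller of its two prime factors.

827

φ(n) = (p−1)(q−1) = n − (p+q) + 1, so p + q = 730241 − 728532 + 1 = 1710.
p and q are the roots of t² − 1710t + 730241 = 0.
Discriminant: 1710² − 4·730241 = 2924100 − 2920964 = 3136; √3136 = 56.
q = (1710 − 56)/2 = 827, p = (1710 + 56)/2 = 883.
Check: 827 · 883 = 730241.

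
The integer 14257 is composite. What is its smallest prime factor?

14257 is odd.
Digit sum 19, not divisible by 3.
Ends in 7: not divisible by 5.
7: 14257 = 7·2036 + 5
11: 14257 = 11·1296 + 1
13: 14257 = 13·1096 + 9
17: 14257 = 17·838 + 11
19: 14257 = 19·750 + 7
23: 14257 = 23·619 + 20
29: 14257 = 29·491 + 18
31: 14257 = 31·459 + 28
37: 14257 = 37·385 + 12
41: 14257 = 41·347 + 30
43: 14257 = 43·331 + 24
47: 14257 = 47·303 + 16
53: 14257 = 53·269

53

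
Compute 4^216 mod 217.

190

4^1 ≡ 4 (mod 217)
4^2 ≡ 4^2 = 16 ≡ 16 (mod 217)
4^4 ≡ 16^2 = 256 ≡ 39 (mod 217)
4^8 ≡ 39^2 = 1521 ≡ 2 (mod 217)
4^16 ≡ 2^2 = 4 ≡ 4 (mod 217)
4^32 ≡ 4^2 = 16 ≡ 16 (mod 217)
4^64 ≡ 16^2 = 256 ≡ 39 (mod 217)
4^128 ≡ 39^2 = 1521 ≡ 2 (mod 217)
216 = 128 + 64 + 16 + 8 in binary powers of 2.
So 4^216 ≡ 2 · 39 · 4 · 2 ≡ 190 (mod 217).
Since 190 ≠ 1, base 4 is a Fermat witness: 217 is composite.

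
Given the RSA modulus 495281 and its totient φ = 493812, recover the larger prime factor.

947

φ(n) = (p−1)(q−1) = n − (p+q) + 1, so p + q = 495281 − 493812 + 1 = 1470.
p and q are the roots of t² − 1470t + 495281 = 0.
Discriminant: 1470² − 4·495281 = 2160900 − 1981124 = 179776; √179776 = 424.
q = (1470 − 424)/2 = 523, p = (1470 + 424)/2 = 947.
Check: 523 · 947 = 495281.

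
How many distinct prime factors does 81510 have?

6

81510 = 2 · 40755
40755 = 3 · 13585
13585 = 5 · 2717
2717 = 11 · 247
247 = 13 · 19
81510 = 2 · 3 · 5 · 11 · 13 · 19, which has 6 distinct prime factors.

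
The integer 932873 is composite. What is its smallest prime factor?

41

932873 is odd.
Digit sum 32, not divisible by 3.
Ends in 3: not divisible by 5.
7: 932873 = 7·133267 + 4
11: 932873 = 11·84806 + 7
13: 932873 = 13·71759 + 6
17: 932873 = 17·54874 + 15
19: 932873 = 19·49098 + 11
23: 932873 = 23·40559 + 16
29: 932873 = 29·32168 + 1
31: 932873 = 31·30092 + 21
37: 932873 = 37·25212 + 29
41: 932873 = 41·22753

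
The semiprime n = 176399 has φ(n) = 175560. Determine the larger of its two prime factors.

421

φ(n) = (p−1)(q−1) = n − (p+q) + 1, so p + q = 176399 − 175560 + 1 = 840.
p and q are the roots of t² − 840t + 176399 = 0.
Discriminant: 840² − 4·176399 = 705600 − 705596 = 4; √4 = 2.
q = (840 − 2)/2 = 419, p = (840 + 2)/2 = 421.
Check: 419 · 421 = 176399.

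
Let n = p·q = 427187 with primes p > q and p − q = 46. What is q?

631

Since p = q + 46, we have 427187 = q(q + 46), so q² + 46q − 427187 = 0.
Discriminant: 46² + 4·427187 = 2116 + 1708748 = 1710864; √1710864 = 1308.
q = (−46 + 1308)/2 = 631, and p = q + 46 = 677.
Check: 631 · 677 = 427187.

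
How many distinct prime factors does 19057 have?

19057 = 17 · 1121
1121 = 19 · 59
19057 = 17 · 19 · 59, which has 3 distinct prime factors.

3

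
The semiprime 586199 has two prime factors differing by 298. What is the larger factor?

Since p = q + 298, we have 586199 = q(q + 298), so q² + 298q − 586199 = 0.
Discriminant: 298² + 4·586199 = 88804 + 2344796 = 2433600; √2433600 = 1560.
q = (−298 + 1560)/2 = 631, and p = q + 298 = 929.
Check: 631 · 929 = 586199.

929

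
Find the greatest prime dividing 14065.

97

14065 = 5 · 2813
2813 = 29 · 97
97 is prime.
So 14065 = 5 · 29 · 97; the largest prime factor is 97.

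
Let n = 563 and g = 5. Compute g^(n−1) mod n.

1

5^1 ≡ 5 (mod 563)
5^2 ≡ 5^2 = 25 ≡ 25 (mod 563)
5^4 ≡ 25^2 = 625 ≡ 62 (mod 563)
5^8 ≡ 62^2 = 3844 ≡ 466 (mod 563)
5^16 ≡ 466^2 = 217156 ≡ 401 (mod 563)
5^32 ≡ 401^2 = 160801 ≡ 346 (mod 563)
5^64 ≡ 346^2 = 119716 ≡ 360 (mod 563)
5^128 ≡ 360^2 = 129600 ≡ 110 (mod 563)
5^256 ≡ 110^2 = 12100 ≡ 277 (mod 563)
5^512 ≡ 277^2 = 76729 ≡ 161 (mod 563)
562 = 512 + 32 + 16 + 2 in binary powers of 2.
So 5^562 ≡ 161 · 346 · 401 · 25 ≡ 1 (mod 563).
Since the result is 1, base 5 gives no evidence that 563 is composite.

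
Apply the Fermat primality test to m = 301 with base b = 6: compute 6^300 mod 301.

1

6^1 ≡ 6 (mod 301)
6^2 ≡ 6^2 = 36 ≡ 36 (mod 301)
6^4 ≡ 36^2 = 1296 ≡ 92 (mod 301)
6^8 ≡ 92^2 = 8464 ≡ 36 (mod 301)
6^16 ≡ 36^2 = 1296 ≡ 92 (mod 301)
6^32 ≡ 92^2 = 8464 ≡ 36 (mod 301)
6^64 ≡ 36^2 = 1296 ≡ 92 (mod 301)
6^128 ≡ 92^2 = 8464 ≡ 36 (mod 301)
6^256 ≡ 36^2 = 1296 ≡ 92 (mod 301)
300 = 256 + 32 + 8 + 4 in binary powers of 2.
So 6^300 ≡ 92 · 36 · 36 · 92 ≡ 1 (mod 301).
Since the result is 1, base 6 gives no evidence that 301 is composite.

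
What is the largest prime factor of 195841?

195841 = 37 · 5293
5293 = 67 · 79
79 is prime.
So 195841 = 37 · 67 · 79; the largest prime factor is 79.

79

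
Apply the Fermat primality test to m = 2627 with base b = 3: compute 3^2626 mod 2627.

1920

3^1 ≡ 3 (mod 2627)
3^2 ≡ 3^2 = 9 ≡ 9 (mod 2627)
3^4 ≡ 9^2 = 81 ≡ 81 (mod 2627)
3^8 ≡ 81^2 = 6561 ≡ 1307 (mod 2627)
3^16 ≡ 1307^2 = 1708249 ≡ 699 (mod 2627)
3^32 ≡ 699^2 = 488601 ≡ 2606 (mod 2627)
3^64 ≡ 2606^2 = 6791236 ≡ 441 (mod 2627)
3^128 ≡ 441^2 = 194481 ≡ 83 (mod 2627)
3^256 ≡ 83^2 = 6889 ≡ 1635 (mod 2627)
3^512 ≡ 1635^2 = 2673225 ≡ 1566 (mod 2627)
3^1024 ≡ 1566^2 = 2452356 ≡ 1365 (mod 2627)
3^2048 ≡ 1365^2 = 1863225 ≡ 682 (mod 2627)
2626 = 2048 + 512 + 64 + 2 in binary powers of 2.
So 3^2626 ≡ 682 · 1566 · 441 · 9 ≡ 1920 (mod 2627).
Since 1920 ≠ 1, base 3 is a Fermat witness: 2627 is composite.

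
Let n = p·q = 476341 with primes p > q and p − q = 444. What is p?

Since p = q + 444, we have 476341 = q(q + 444), so q² + 444q − 476341 = 0.
Discriminant: 444² + 4·476341 = 197136 + 1905364 = 2102500; √2102500 = 1450.
q = (−444 + 1450)/2 = 503, and p = q + 444 = 947.
Check: 503 · 947 = 476341.

947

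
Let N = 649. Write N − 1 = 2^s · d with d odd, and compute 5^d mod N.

649 − 1 = 648 = 2^3 · 81, so d = 81.
5^1 ≡ 5 (mod 649)
5^2 ≡ 5^2 = 25 ≡ 25 (mod 649)
5^4 ≡ 25^2 = 625 ≡ 625 (mod 649)
5^8 ≡ 625^2 = 390625 ≡ 576 (mod 649)
5^16 ≡ 576^2 = 331776 ≡ 137 (mod 649)
5^32 ≡ 137^2 = 18769 ≡ 597 (mod 649)
5^64 ≡ 597^2 = 356409 ≡ 108 (mod 649)
81 = 64 + 16 + 1 in binary powers of 2.
So 5^81 ≡ 108 · 137 · 5 ≡ 643 (mod 649).
Squaring chain: 643 → 36 → 647; never reaches −1, so base 5 is a Miller–Rabin witness that 649 is composite.

643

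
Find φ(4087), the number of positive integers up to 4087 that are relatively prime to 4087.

Factor: 4087 = 61 · 67.
φ(4087) = (61−1) · (67−1) = 60 · 66 = 3960.

3960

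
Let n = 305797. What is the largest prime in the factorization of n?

305797 = 59 · 5183
5183 = 71 · 73
73 is prime.
So 305797 = 59 · 71 · 73; the largest prime factor is 73.

73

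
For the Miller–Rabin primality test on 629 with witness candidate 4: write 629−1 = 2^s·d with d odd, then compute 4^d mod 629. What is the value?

225

629 − 1 = 628 = 2^2 · 157, so d = 157.
4^1 ≡ 4 (mod 629)
4^2 ≡ 4^2 = 16 ≡ 16 (mod 629)
4^4 ≡ 16^2 = 256 ≡ 256 (mod 629)
4^8 ≡ 256^2 = 65536 ≡ 120 (mod 629)
4^16 ≡ 120^2 = 14400 ≡ 562 (mod 629)
4^32 ≡ 562^2 = 315844 ≡ 86 (mod 629)
4^64 ≡ 86^2 = 7396 ≡ 477 (mod 629)
4^128 ≡ 477^2 = 227529 ≡ 460 (mod 629)
157 = 128 + 16 + 8 + 4 + 1 in binary powers of 2.
So 4^157 ≡ 460 · 562 · 120 · 256 · 4 ≡ 225 (mod 629).
Squaring chain: 225 → 305; never reaches −1, so base 4 is a Miller–Rabin witness that 629 is composite.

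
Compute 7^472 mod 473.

7^1 ≡ 7 (mod 473)
7^2 ≡ 7^2 = 49 ≡ 49 (mod 473)
7^4 ≡ 49^2 = 2401 ≡ 36 (mod 473)
7^8 ≡ 36^2 = 1296 ≡ 350 (mod 473)
7^16 ≡ 350^2 = 122500 ≡ 466 (mod 473)
7^32 ≡ 466^2 = 217156 ≡ 49 (mod 473)
7^64 ≡ 49^2 = 2401 ≡ 36 (mod 473)
7^128 ≡ 36^2 = 1296 ≡ 350 (mod 473)
7^256 ≡ 350^2 = 122500 ≡ 466 (mod 473)
472 = 256 + 128 + 64 + 16 + 8 in binary powers of 2.
So 7^472 ≡ 466 · 350 · 36 · 466 · 350 ≡ 423 (mod 473).
Since 423 ≠ 1, base 7 is a Fermat witness: 473 is composite.

423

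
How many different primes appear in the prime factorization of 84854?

5

84854 = 2 · 42427
42427 = 7 · 6061
6061 = 11 · 551
551 = 19 · 29
84854 = 2 · 7 · 11 · 19 · 29, which has 5 distinct prime factors.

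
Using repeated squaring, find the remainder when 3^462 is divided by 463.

1

3^1 ≡ 3 (mod 463)
3^2 ≡ 3^2 = 9 ≡ 9 (mod 463)
3^4 ≡ 9^2 = 81 ≡ 81 (mod 463)
3^8 ≡ 81^2 = 6561 ≡ 79 (mod 463)
3^16 ≡ 79^2 = 6241 ≡ 222 (mod 463)
3^32 ≡ 222^2 = 49284 ≡ 206 (mod 463)
3^64 ≡ 206^2 = 42436 ≡ 303 (mod 463)
3^128 ≡ 303^2 = 91809 ≡ 135 (mod 463)
3^256 ≡ 135^2 = 18225 ≡ 168 (mod 463)
462 = 256 + 128 + 64 + 8 + 4 + 2 in binary powers of 2.
So 3^462 ≡ 168 · 135 · 303 · 79 · 81 · 9 ≡ 1 (mod 463).
Since the result is 1, base 3 gives no evidence that 463 is composite.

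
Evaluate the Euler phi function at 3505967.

Factor: 3505967 = 137 · 157 · 163.
φ(3505967) = (137−1) · (157−1) · (163−1) = 136 · 156 · 162 = 3436992.

3436992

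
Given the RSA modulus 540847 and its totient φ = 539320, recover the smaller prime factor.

557

φ(n) = (p−1)(q−1) = n − (p+q) + 1, so p + q = 540847 − 539320 + 1 = 1528.
p and q are the roots of t² − 1528t + 540847 = 0.
Discriminant: 1528² − 4·540847 = 2334784 − 2163388 = 171396; √171396 = 414.
q = (1528 − 414)/2 = 557, p = (1528 + 414)/2 = 971.
Check: 557 · 971 = 540847.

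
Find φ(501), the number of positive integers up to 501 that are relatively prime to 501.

Factor: 501 = 3 · 167.
φ(501) = (3−1) · (167−1) = 2 · 166 = 332.

332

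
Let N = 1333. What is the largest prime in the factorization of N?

1333 = 31 · 43
43 is prime.
So 1333 = 31 · 43; the largest prime factor is 43.

43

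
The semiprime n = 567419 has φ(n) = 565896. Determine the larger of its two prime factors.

877

φ(n) = (p−1)(q−1) = n − (p+q) + 1, so p + q = 567419 − 565896 + 1 = 1524.
p and q are the roots of t² − 1524t + 567419 = 0.
Discriminant: 1524² − 4·567419 = 2322576 − 2269676 = 52900; √52900 = 230.
q = (1524 − 230)/2 = 647, p = (1524 + 230)/2 = 877.
Check: 647 · 877 = 567419.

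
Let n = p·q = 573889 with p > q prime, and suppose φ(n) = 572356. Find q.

647

φ(n) = (p−1)(q−1) = n − (p+q) + 1, so p + q = 573889 − 572356 + 1 = 1534.
p and q are the roots of t² − 1534t + 573889 = 0.
Discriminant: 1534² − 4·573889 = 2353156 − 2295556 = 57600; √57600 = 240.
q = (1534 − 240)/2 = 647, p = (1534 + 240)/2 = 887.
Check: 647 · 887 = 573889.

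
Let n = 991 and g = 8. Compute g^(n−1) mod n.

1

8^1 ≡ 8 (mod 991)
8^2 ≡ 8^2 = 64 ≡ 64 (mod 991)
8^4 ≡ 64^2 = 4096 ≡ 132 (mod 991)
8^8 ≡ 132^2 = 17424 ≡ 577 (mod 991)
8^16 ≡ 577^2 = 332929 ≡ 944 (mod 991)
8^32 ≡ 944^2 = 891136 ≡ 227 (mod 991)
8^64 ≡ 227^2 = 51529 ≡ 988 (mod 991)
8^128 ≡ 988^2 = 976144 ≡ 9 (mod 991)
8^256 ≡ 9^2 = 81 ≡ 81 (mod 991)
8^512 ≡ 81^2 = 6561 ≡ 615 (mod 991)
990 = 512 + 256 + 128 + 64 + 16 + 8 + 4 + 2 in binary powers of 2.
So 8^990 ≡ 615 · 81 · 9 · 988 · 944 · 577 · 132 · 64 ≡ 1 (mod 991).
Since the result is 1, base 8 gives no evidence that 991 is composite.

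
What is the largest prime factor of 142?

71

142 = 2 · 71
71 is prime.
So 142 = 2 · 71; the largest prime factor is 71.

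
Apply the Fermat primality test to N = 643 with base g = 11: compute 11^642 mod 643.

11^1 ≡ 11 (mod 643)
11^2 ≡ 11^2 = 121 ≡ 121 (mod 643)
11^4 ≡ 121^2 = 14641 ≡ 495 (mod 643)
11^8 ≡ 495^2 = 245025 ≡ 42 (mod 643)
11^16 ≡ 42^2 = 1764 ≡ 478 (mod 643)
11^32 ≡ 478^2 = 228484 ≡ 219 (mod 643)
11^64 ≡ 219^2 = 47961 ≡ 379 (mod 643)
11^128 ≡ 379^2 = 143641 ≡ 252 (mod 643)
11^256 ≡ 252^2 = 63504 ≡ 490 (mod 643)
11^512 ≡ 490^2 = 240100 ≡ 261 (mod 643)
642 = 512 + 128 + 2 in binary powers of 2.
So 11^642 ≡ 261 · 252 · 121 ≡ 1 (mod 643).
Since the result is 1, base 11 gives no evidence that 643 is composite.

1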